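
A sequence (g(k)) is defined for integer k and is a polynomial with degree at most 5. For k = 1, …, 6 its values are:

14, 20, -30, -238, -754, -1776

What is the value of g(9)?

First differences: 6, -50, -208, -516, -1022. Second differences: -56, -158, -308, -506. Third differences: -102, -150, -198. Fourth differences: -48, -48.
Level-4 differences are constant, so g has degree 4.
Fitting a degree-4 polynomial gives g(k) = -2k^4 + 3k³ + 4k² + 3k + 6.
Then g(9) = -10578.

-10578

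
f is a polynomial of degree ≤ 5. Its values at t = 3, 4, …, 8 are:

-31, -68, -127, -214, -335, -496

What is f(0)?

Write f(t) = at^5 + bt^4 + ct³ + dt² + et + p; the 6 given values yield a linear system in the 6 coefficients.
Solving, the top 2 coefficients vanish, and f(t) = -t³ + t² - 7t + 8.
Then f(0) = 8.

8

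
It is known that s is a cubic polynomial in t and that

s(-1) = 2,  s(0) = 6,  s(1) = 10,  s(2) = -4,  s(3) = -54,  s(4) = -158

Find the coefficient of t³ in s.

Write s(t) = at³ + bt² + ct + d; the 6 given values yield a linear system in the 4 coefficients.
Solving, s(t) = -3t³ + 7t + 6.
The coefficient of t³ is -3.

-3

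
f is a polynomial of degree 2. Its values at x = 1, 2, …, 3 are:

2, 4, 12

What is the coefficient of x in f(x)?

Write f(x) = ax² + bx + c; the 3 given values yield a linear system in the 3 coefficients.
Solving, f(x) = 3x² - 7x + 6.
The coefficient of x is -7.

-7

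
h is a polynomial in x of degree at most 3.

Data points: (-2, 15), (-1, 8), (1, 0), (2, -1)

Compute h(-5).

Write h(x) = ax³ + bx² + cx + d; the 4 given values yield a linear system in the 4 coefficients.
Solving, the leading coefficient vanishes, and h(x) = x² - 4x + 3.
Then h(-5) = 48.

48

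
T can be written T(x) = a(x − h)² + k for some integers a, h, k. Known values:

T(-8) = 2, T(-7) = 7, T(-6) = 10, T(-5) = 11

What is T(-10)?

First differences 5, 3, 1; second difference -2 = 2a, so a = -1.
Expanding, the x-coefficient is −2ah = 2h; matching it to the data gives h = -5, and then k = 11.
So T(x) = -1(x + 5)² + 11.
T(-10) = -1·(-5)² + 11 = -14.

-14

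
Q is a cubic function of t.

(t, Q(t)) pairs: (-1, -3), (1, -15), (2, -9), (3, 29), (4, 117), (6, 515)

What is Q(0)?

-7

Write Q(t) = at³ + bt² + ct + d; the 6 given values yield a linear system in the 4 coefficients.
Solving, Q(t) = 3t³ - 2t² - 9t - 7.
The constant term is Q(0) = -7.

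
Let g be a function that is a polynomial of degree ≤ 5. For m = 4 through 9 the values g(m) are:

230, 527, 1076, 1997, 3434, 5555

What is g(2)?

32

First differences: 297, 549, 921, 1437, 2121. Second differences: 252, 372, 516, 684. Third differences: 120, 144, 168. Fourth differences: 24, 24.
Level-4 differences are constant, so g has degree 4.
Fitting a degree-4 polynomial gives g(m) = m^4 - 2m³ + 5m² + 5m + 2.
Then g(2) = 32.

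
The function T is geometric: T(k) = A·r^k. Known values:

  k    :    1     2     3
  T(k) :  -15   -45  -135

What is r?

Consecutive ratio: -45/(-15) = 3, and -135/(-45) = 3, so r = 3.
Then A·3^1 = -15 gives A = -5, and T(k) = -5·3^k.

3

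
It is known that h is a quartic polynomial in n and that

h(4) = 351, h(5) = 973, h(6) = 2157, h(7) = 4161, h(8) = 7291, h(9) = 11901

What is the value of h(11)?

First differences: 622, 1184, 2004, 3130, 4610. Second differences: 562, 820, 1126, 1480. Third differences: 258, 306, 354. Fourth differences: 48, 48.
Level-4 differences are constant, so h has degree 4.
Fitting a degree-4 polynomial gives h(n) = 2n^4 - n³ - 6n² - n + 3.
Then h(11) = 27217.

27217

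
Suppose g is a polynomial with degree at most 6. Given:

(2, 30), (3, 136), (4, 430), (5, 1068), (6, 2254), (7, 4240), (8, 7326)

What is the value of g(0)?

First differences: 106, 294, 638, 1186, 1986, 3086. Second differences: 188, 344, 548, 800, 1100. Third differences: 156, 204, 252, 300. Fourth differences: 48, 48, 48.
Level-4 differences are constant, so g has degree 4.
Fitting a degree-4 polynomial gives g(m) = 2m^4 - 2m³ + 2m² + 4m - 2.
Then g(0) = -2.

-2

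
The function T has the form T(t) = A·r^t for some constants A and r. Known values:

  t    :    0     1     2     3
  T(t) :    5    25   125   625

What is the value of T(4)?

Consecutive ratio: 25/5 = 5, and 125/25 = 5, so r = 5.
Then A·5^0 = 5 gives A = 5, and T(t) = 5·5^t.
T(4) = 5·5^4 = 3125.

3125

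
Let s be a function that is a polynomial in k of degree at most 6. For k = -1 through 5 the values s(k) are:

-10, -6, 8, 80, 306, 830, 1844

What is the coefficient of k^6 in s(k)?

0

First differences: 4, 14, 72, 226, 524, 1014. Second differences: 10, 58, 154, 298, 490. Third differences: 48, 96, 144, 192. Fourth differences: 48, 48, 48.
Level-4 differences are constant, so s has degree 4.
Fitting a degree-4 polynomial gives s(k) = 2k^4 + 4k³ + 3k² + 5k - 6.
The coefficient of k^6 is 0.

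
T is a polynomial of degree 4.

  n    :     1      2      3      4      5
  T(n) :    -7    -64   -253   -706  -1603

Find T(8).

-9478

Write T(n) = an^4 + bn³ + cn² + dn + e; the 5 given values yield a linear system in the 5 coefficients.
Solving, T(n) = -2n^4 - 2n³ - 4n² - n + 2.
Then T(8) = -9478.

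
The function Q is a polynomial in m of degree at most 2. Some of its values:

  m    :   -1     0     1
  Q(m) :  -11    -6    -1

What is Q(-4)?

Write Q(m) = am² + bm + c; the 3 given values yield a linear system in the 3 coefficients.
Solving, the leading coefficient vanishes, and Q(m) = 5m - 6.
Then Q(-4) = -26.

-26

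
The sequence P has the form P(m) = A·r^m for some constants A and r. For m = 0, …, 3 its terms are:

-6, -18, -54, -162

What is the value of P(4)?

-486

Consecutive ratio: -18/(-6) = 3, and -54/(-18) = 3, so r = 3.
Then A·3^0 = -6 gives A = -6, and P(m) = -6·3^m.
P(4) = -6·3^4 = -486.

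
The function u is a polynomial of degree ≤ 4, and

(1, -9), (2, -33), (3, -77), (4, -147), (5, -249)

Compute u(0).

1

First differences: -24, -44, -70, -102. Second differences: -20, -26, -32. Third differences: -6, -6.
Level-3 differences are constant, so u has degree 3.
Fitting a degree-3 polynomial gives u(n) = -n³ - 4n² - 5n + 1.
Then u(0) = 1.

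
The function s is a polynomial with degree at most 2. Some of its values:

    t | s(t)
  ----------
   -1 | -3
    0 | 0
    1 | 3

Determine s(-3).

-9

First differences: 3, 3.
Level-1 differences are constant, so s has degree 1.
Fitting a degree-1 polynomial gives s(t) = 3t.
Then s(-3) = -9.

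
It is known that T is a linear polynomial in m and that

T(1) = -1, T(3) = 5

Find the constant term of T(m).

-4

Write T(m) = am + b; the 2 given values yield a linear system in the 2 coefficients.
Solving, T(m) = 3m - 4.
The constant term is T(0) = -4.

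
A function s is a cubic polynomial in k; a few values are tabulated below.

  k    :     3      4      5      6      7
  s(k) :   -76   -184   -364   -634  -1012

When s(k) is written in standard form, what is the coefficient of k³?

Write s(k) = ak³ + bk² + ck + d; the 5 given values yield a linear system in the 4 coefficients.
Solving, s(k) = -3k³ + 3k - 4.
The coefficient of k³ is -3.

-3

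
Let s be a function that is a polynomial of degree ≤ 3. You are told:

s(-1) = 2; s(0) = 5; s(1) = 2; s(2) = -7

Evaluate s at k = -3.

-22

Write s(k) = ak³ + bk² + ck + d; the 4 given values yield a linear system in the 4 coefficients.
Solving, the leading coefficient vanishes, and s(k) = -3k² + 5.
Then s(-3) = -22.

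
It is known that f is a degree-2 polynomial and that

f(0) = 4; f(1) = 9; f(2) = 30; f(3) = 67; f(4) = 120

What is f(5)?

189

Write f(t) = at² + bt + c; the 5 given values yield a linear system in the 3 coefficients.
Solving, f(t) = 8t² - 3t + 4.
Then f(5) = 189.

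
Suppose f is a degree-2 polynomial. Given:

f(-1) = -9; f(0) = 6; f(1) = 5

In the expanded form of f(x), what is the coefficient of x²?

-8

Write f(x) = ax² + bx + c; the 3 given values yield a linear system in the 3 coefficients.
Solving, f(x) = -8x² + 7x + 6.
The coefficient of x² is -8.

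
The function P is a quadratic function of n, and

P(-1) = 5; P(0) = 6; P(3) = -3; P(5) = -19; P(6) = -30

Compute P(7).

Write P(n) = an² + bn + c; the 5 given values yield a linear system in the 3 coefficients.
Solving, P(n) = -n² + 6.
Then P(7) = -43.

-43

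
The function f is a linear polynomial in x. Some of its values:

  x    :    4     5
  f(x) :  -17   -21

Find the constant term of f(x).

-1

Write f(x) = ax + b; the 2 given values yield a linear system in the 2 coefficients.
Solving, f(x) = -4x - 1.
The constant term is f(0) = -1.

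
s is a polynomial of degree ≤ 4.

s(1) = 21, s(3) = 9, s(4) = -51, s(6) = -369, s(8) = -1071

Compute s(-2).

Write s(x) = ax^4 + bx³ + cx² + dx + e; the 5 given values yield a linear system in the 5 coefficients.
Solving, the leading coefficient vanishes, and s(x) = -3x³ + 6x² + 9x + 9.
Then s(-2) = 39.

39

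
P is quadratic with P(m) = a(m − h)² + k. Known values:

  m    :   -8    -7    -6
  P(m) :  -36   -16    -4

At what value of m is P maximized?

-5

First differences 20, 12; second difference -8 = 2a, so a = -4.
Expanding, the m-coefficient is −2ah = 8h; matching it to the data gives h = -5, and then k = 0.
So P(m) = -4(m + 5)² + 0.
Hence h = -5.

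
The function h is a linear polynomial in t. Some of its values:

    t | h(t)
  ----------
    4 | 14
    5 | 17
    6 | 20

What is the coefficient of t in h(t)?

3

Write h(t) = at + b; the 3 given values yield a linear system in the 2 coefficients.
Solving, h(t) = 3t + 2.
The coefficient of t is 3.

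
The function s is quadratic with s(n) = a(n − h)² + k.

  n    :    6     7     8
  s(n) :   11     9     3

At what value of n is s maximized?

First differences -2, -6; second difference -4 = 2a, so a = -2.
Expanding, the n-coefficient is −2ah = 4h; matching it to the data gives h = 6, and then k = 11.
So s(n) = -2(n − 6)² + 11.
Hence h = 6.

6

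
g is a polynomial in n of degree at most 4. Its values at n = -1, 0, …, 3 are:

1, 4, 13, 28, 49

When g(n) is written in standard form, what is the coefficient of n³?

0

First differences: 3, 9, 15, 21. Second differences: 6, 6, 6.
Level-2 differences are constant, so g has degree 2.
Fitting a degree-2 polynomial gives g(n) = 3n² + 6n + 4.
The coefficient of n³ is 0.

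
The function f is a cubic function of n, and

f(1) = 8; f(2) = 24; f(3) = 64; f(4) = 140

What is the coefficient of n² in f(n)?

0

Write f(n) = an³ + bn² + cn + d; the 4 given values yield a linear system in the 4 coefficients.
Solving, f(n) = 2n³ + 2n + 4.
The coefficient of n² is 0.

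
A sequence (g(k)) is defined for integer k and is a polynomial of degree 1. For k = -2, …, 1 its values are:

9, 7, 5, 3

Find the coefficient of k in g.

-2

Write g(k) = ak + b; the 4 given values yield a linear system in the 2 coefficients.
Solving, g(k) = -2k + 5.
The coefficient of k is -2.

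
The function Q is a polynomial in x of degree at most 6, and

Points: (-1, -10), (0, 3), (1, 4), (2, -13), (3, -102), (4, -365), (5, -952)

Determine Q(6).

Write Q(x) = ax^6 + bx^5 + cx^4 + dx³ + ex² + px + q; the 7 given values yield a linear system in the 7 coefficients.
Solving, the top 2 coefficients vanish, and Q(x) = -2x^4 + 3x³ - 4x² + 4x + 3.
Then Q(6) = -2061.

-2061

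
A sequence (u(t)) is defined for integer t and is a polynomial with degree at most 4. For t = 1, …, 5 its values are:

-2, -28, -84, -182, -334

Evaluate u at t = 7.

First differences: -26, -56, -98, -152. Second differences: -30, -42, -54. Third differences: -12, -12.
Level-3 differences are constant, so u has degree 3.
Fitting a degree-3 polynomial gives u(t) = -2t³ - 3t² - 3t + 6.
Then u(7) = -848.

-848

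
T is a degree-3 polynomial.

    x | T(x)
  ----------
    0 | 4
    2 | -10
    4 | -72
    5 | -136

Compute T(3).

Write T(x) = ax³ + bx² + cx + d; the 4 given values yield a linear system in the 4 coefficients.
Solving, T(x) = -x³ - 3x + 4.
Then T(3) = -32.

-32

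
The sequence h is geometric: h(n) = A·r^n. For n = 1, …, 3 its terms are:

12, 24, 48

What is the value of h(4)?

Consecutive ratio: 24/12 = 2, and 48/24 = 2, so r = 2.
Then A·2^1 = 12 gives A = 6, and h(n) = 6·2^n.
h(4) = 6·2^4 = 96.

96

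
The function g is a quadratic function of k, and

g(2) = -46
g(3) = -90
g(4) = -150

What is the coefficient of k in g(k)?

-4

Write g(k) = ak² + bk + c; the 3 given values yield a linear system in the 3 coefficients.
Solving, g(k) = -8k² - 4k - 6.
The coefficient of k is -4.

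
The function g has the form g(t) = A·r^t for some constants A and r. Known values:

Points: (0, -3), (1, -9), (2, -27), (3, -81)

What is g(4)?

Consecutive ratio: -9/(-3) = 3, and -27/(-9) = 3, so r = 3.
Then A·3^0 = -3 gives A = -3, and g(t) = -3·3^t.
g(4) = -3·3^4 = -243.

-243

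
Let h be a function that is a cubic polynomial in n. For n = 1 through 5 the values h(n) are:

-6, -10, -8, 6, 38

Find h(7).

Write h(n) = an³ + bn² + cn + d; the 5 given values yield a linear system in the 4 coefficients.
Solving, h(n) = n³ - 3n² - 2n - 2.
Then h(7) = 180.

180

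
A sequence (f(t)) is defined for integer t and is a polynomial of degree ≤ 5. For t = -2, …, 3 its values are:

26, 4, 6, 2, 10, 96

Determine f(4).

First differences: -22, 2, -4, 8, 86. Second differences: 24, -6, 12, 78. Third differences: -30, 18, 66. Fourth differences: 48, 48.
Level-4 differences are constant, so f has degree 4.
Fitting a degree-4 polynomial gives f(t) = 2t^4 - t³ - 5t² + 6.
Then f(4) = 374.

374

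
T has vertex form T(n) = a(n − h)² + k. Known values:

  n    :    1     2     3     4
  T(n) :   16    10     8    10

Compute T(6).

26

First differences -6, -2, 2; second difference 4 = 2a, so a = 2.
Expanding, the n-coefficient is −2ah = -4h; matching it to the data gives h = 3, and then k = 8.
So T(n) = 2(n − 3)² + 8.
T(6) = 2·3² + 8 = 26.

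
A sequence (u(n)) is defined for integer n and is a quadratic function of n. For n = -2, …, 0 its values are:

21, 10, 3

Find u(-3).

Write u(n) = an² + bn + c; the 3 given values yield a linear system in the 3 coefficients.
Solving, u(n) = 2n² - 5n + 3.
Then u(-3) = 36.

36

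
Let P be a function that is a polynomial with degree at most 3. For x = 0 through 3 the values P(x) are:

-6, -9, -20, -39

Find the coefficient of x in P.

First differences: -3, -11, -19. Second differences: -8, -8.
Level-2 differences are constant, so P has degree 2.
Fitting a degree-2 polynomial gives P(x) = -4x² + x - 6.
The coefficient of x is 1.

1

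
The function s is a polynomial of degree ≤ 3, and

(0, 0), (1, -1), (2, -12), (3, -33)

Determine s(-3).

-57

First differences: -1, -11, -21. Second differences: -10, -10.
Level-2 differences are constant, so s has degree 2.
Fitting a degree-2 polynomial gives s(n) = -5n² + 4n.
Then s(-3) = -57.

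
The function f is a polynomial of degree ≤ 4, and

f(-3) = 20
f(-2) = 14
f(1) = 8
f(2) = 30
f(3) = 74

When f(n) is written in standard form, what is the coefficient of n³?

Write f(n) = an^4 + bn³ + cn² + dn + e; the 5 given values yield a linear system in the 5 coefficients.
Solving, the leading coefficient vanishes, and f(n) = n³ + 5n² + 2.
The coefficient of n³ is 1.

1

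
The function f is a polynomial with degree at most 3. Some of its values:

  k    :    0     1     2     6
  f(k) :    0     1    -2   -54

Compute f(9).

-135

Write f(k) = ak³ + bk² + ck + d; the 4 given values yield a linear system in the 4 coefficients.
Solving, the leading coefficient vanishes, and f(k) = -2k² + 3k.
Then f(9) = -135.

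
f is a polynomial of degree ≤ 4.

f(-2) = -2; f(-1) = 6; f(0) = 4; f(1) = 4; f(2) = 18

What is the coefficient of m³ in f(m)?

2

First differences: 8, -2, 0, 14. Second differences: -10, 2, 14. Third differences: 12, 12.
Level-3 differences are constant, so f has degree 3.
Fitting a degree-3 polynomial gives f(m) = 2m³ + m² - 3m + 4.
The coefficient of m³ is 2.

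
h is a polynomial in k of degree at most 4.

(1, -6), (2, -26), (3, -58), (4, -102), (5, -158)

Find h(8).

-398

First differences: -20, -32, -44, -56. Second differences: -12, -12, -12.
Level-2 differences are constant, so h has degree 2.
Fitting a degree-2 polynomial gives h(k) = -6k² - 2k + 2.
Then h(8) = -398.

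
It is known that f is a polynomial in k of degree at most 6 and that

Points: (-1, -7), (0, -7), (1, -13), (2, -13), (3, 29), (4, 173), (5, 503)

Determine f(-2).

First differences: 0, -6, 0, 42, 144, 330. Second differences: -6, 6, 42, 102, 186. Third differences: 12, 36, 60, 84. Fourth differences: 24, 24, 24.
Level-4 differences are constant, so f has degree 4.
Fitting a degree-4 polynomial gives f(k) = k^4 - 4k² - 3k - 7.
Then f(-2) = -1.

-1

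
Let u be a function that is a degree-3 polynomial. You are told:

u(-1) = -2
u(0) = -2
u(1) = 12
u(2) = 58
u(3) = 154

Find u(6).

922

Write u(t) = at³ + bt² + ct + d; the 5 given values yield a linear system in the 4 coefficients.
Solving, u(t) = 3t³ + 7t² + 4t - 2.
Then u(6) = 922.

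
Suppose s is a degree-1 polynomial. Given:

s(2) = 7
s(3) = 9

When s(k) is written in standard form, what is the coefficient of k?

2

Write s(k) = ak + b; the 2 given values yield a linear system in the 2 coefficients.
Solving, s(k) = 2k + 3.
The coefficient of k is 2.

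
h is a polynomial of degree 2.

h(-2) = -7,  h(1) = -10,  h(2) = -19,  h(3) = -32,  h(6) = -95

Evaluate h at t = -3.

-14

Write h(t) = at² + bt + c; the 5 given values yield a linear system in the 3 coefficients.
Solving, h(t) = -2t² - 3t - 5.
Then h(-3) = -14.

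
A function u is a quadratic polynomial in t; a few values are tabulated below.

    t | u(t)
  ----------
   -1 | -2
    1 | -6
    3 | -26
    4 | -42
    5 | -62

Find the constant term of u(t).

-2

Write u(t) = at² + bt + c; the 5 given values yield a linear system in the 3 coefficients.
Solving, u(t) = -2t² - 2t - 2.
The constant term is u(0) = -2.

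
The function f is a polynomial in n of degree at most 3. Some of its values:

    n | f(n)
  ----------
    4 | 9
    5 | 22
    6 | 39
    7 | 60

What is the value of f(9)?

Write f(n) = an³ + bn² + cn + d; the 4 given values yield a linear system in the 4 coefficients.
Solving, the leading coefficient vanishes, and f(n) = 2n² - 5n - 3.
Then f(9) = 114.

114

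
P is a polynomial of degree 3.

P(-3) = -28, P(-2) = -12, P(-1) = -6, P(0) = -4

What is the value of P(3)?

Write P(k) = ak³ + bk² + ck + d; the 4 given values yield a linear system in the 4 coefficients.
Solving, P(k) = k³ + k² + 2k - 4.
Then P(3) = 38.

38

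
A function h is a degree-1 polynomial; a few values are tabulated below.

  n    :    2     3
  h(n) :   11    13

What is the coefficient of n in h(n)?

Write h(n) = an + b; the 2 given values yield a linear system in the 2 coefficients.
Solving, h(n) = 2n + 7.
The coefficient of n is 2.

2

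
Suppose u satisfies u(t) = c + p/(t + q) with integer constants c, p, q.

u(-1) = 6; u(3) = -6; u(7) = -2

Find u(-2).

4

(u(t) − c)(t + q) = p for each data point; the three points give a linear system in c and q, then p follows.
Solving: c = 0, q = -1, p = -12, so u(t) = -12/(t − 1).
Then u(-2) = 0 − 12/(-3) = 4.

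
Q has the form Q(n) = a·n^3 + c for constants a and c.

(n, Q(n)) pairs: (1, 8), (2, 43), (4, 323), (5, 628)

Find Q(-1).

From Q(1) = 8 and Q(2) = 43: 1a + c = 8 and 8a + c = 43.
Subtracting: 7a = 35, so a = 5; then c = 8 − 5·1 = 3.
So Q(n) = 5n³ + 3, and Q(-1) = -2.

-2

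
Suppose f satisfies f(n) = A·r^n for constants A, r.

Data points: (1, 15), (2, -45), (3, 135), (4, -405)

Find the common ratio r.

Consecutive ratio: -45/15 = -3, and 135/(-45) = -3, so r = -3.
Then A·(-3)^1 = 15 gives A = -5, and f(n) = -5·(-3)^n.

-3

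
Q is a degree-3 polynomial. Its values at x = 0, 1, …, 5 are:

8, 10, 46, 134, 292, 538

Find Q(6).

890

First differences: 2, 36, 88, 158, 246. Second differences: 34, 52, 70, 88. Third differences: 18, 18, 18.
Level-3 differences are constant, so Q has degree 3.
Extending the table by one column gives the next first difference 352, so Q(6) = 538 + 352 = 890.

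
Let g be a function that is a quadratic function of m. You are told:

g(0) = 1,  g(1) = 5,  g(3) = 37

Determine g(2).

Write g(m) = am² + bm + c; the 3 given values yield a linear system in the 3 coefficients.
Solving, g(m) = 4m² + 1.
Then g(2) = 17.

17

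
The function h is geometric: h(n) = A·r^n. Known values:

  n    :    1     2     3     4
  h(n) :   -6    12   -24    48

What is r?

-2

Consecutive ratio: 12/(-6) = -2, and -24/12 = -2, so r = -2.
Then A·(-2)^1 = -6 gives A = 3, and h(n) = 3·(-2)^n.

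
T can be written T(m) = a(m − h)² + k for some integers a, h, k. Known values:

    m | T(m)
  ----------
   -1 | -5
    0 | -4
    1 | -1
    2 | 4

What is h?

-1

First differences 1, 3, 5; second difference 2 = 2a, so a = 1.
Expanding, the m-coefficient is −2ah = -2h; matching it to the data gives h = -1, and then k = -5.
So T(m) = 1(m + 1)² − 5.
Hence h = -1.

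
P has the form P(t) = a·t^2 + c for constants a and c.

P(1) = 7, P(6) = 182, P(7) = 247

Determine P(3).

From P(1) = 7 and P(6) = 182: 1a + c = 7 and 36a + c = 182.
Subtracting: 35a = 175, so a = 5; then c = 7 − 5·1 = 2.
So P(t) = 5t² + 2, and P(3) = 47.

47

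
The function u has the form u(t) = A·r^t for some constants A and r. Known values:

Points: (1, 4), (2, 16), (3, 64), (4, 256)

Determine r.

Consecutive ratio: 16/4 = 4, and 64/16 = 4, so r = 4.
Then A·4^1 = 4 gives A = 1, and u(t) = 1·4^t.

4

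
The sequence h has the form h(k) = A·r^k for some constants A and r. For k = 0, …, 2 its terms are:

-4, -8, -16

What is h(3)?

Consecutive ratio: -8/(-4) = 2, and -16/(-8) = 2, so r = 2.
Then A·2^0 = -4 gives A = -4, and h(k) = -4·2^k.
h(3) = -4·2^3 = -32.

-32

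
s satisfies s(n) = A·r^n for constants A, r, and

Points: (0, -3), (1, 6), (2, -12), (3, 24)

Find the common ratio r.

Consecutive ratio: 6/(-3) = -2, and -12/6 = -2, so r = -2.
Then A·(-2)^0 = -3 gives A = -3, and s(n) = -3·(-2)^n.

-2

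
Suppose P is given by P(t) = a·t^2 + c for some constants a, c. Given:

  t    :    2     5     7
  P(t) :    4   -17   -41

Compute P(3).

-1

From P(2) = 4 and P(5) = -17: 4a + c = 4 and 25a + c = -17.
Subtracting: 21a = -21, so a = -1; then c = 4 − (-1)·4 = 8.
So P(t) = -1t² + 8, and P(3) = -1.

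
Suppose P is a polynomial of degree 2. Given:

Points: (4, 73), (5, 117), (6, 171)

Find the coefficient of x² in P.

Write P(x) = ax² + bx + c; the 3 given values yield a linear system in the 3 coefficients.
Solving, P(x) = 5x² - x - 3.
The coefficient of x² is 5.

5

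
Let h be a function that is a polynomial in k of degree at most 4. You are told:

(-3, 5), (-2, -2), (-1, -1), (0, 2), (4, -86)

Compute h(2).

Write h(k) = ak^4 + bk³ + ck² + dk + e; the 5 given values yield a linear system in the 5 coefficients.
Solving, the leading coefficient vanishes, and h(k) = -k³ - 2k² + 2k + 2.
Then h(2) = -10.

-10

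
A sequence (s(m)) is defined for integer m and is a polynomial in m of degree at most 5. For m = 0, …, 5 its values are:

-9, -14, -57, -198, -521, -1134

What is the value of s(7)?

-3782

First differences: -5, -43, -141, -323, -613. Second differences: -38, -98, -182, -290. Third differences: -60, -84, -108. Fourth differences: -24, -24.
Level-4 differences are constant, so s has degree 4.
Fitting a degree-4 polynomial gives s(m) = -m^4 - 4m³ - 9.
Then s(7) = -3782.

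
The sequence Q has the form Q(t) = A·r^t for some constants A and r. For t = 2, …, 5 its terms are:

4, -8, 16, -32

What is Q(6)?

64

Consecutive ratio: -8/4 = -2, and 16/(-8) = -2, so r = -2.
Then A·(-2)^2 = 4 gives A = 1, and Q(t) = 1·(-2)^t.
Q(6) = 1·(-2)^6 = 64.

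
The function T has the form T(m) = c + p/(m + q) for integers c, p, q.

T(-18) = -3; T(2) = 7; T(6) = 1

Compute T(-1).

(T(m) − c)(m + q) = p for each data point; the three points give a linear system in c and q, then p follows.
Solving: c = -2, q = 0, p = 18, so T(m) = -2 + 18/(m + 0).
Then T(-1) = -2 + 18/(-1) = -20.

-20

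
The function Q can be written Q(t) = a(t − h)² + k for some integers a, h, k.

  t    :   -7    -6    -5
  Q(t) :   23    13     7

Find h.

First differences -10, -6; second difference 4 = 2a, so a = 2.
Expanding, the t-coefficient is −2ah = -4h; matching it to the data gives h = -4, and then k = 5.
So Q(t) = 2(t + 4)² + 5.
Hence h = -4.

-4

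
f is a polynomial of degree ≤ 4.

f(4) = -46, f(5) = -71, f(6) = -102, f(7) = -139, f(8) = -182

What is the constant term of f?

-6

First differences: -25, -31, -37, -43. Second differences: -6, -6, -6.
Level-2 differences are constant, so f has degree 2.
Fitting a degree-2 polynomial gives f(m) = -3m² + 2m - 6.
The constant term is f(0) = -6.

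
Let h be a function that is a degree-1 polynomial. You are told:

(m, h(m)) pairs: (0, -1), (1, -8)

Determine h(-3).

20

Write h(m) = am + b; the 2 given values yield a linear system in the 2 coefficients.
Solving, h(m) = -7m - 1.
Then h(-3) = 20.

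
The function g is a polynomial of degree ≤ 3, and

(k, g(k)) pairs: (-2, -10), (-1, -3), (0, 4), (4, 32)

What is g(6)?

Write g(k) = ak³ + bk² + ck + d; the 4 given values yield a linear system in the 4 coefficients.
Solving, the top 2 coefficients vanish, and g(k) = 7k + 4.
Then g(6) = 46.

46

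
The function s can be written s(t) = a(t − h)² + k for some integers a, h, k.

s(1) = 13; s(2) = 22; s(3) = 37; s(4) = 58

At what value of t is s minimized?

First differences 9, 15, 21; second difference 6 = 2a, so a = 3.
Expanding, the t-coefficient is −2ah = -6h; matching it to the data gives h = 0, and then k = 10.
So s(t) = 3(t + 0)² + 10.
Hence h = 0.

0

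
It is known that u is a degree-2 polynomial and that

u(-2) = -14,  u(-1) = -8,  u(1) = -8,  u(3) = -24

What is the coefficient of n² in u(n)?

Write u(n) = an² + bn + c; the 4 given values yield a linear system in the 3 coefficients.
Solving, u(n) = -2n² - 6.
The coefficient of n² is -2.

-2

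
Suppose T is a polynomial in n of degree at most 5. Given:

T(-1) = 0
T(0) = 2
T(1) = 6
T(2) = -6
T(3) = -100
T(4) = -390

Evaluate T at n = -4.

-534

Write T(n) = an^5 + bn^4 + cn³ + dn² + en + p; the 6 given values yield a linear system in the 6 coefficients.
Solving, the leading coefficient vanishes, and T(n) = -2n^4 + n³ + 3n² + 2n + 2.
Then T(-4) = -534.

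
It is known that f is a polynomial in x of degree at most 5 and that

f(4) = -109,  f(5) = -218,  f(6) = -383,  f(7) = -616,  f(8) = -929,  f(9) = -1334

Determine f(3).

-44

First differences: -109, -165, -233, -313, -405. Second differences: -56, -68, -80, -92. Third differences: -12, -12, -12.
Level-3 differences are constant, so f has degree 3.
Fitting a degree-3 polynomial gives f(x) = -2x³ + 2x² - 5x + 7.
Then f(3) = -44.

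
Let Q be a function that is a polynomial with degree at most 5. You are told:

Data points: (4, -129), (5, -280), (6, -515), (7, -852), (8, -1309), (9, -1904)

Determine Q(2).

First differences: -151, -235, -337, -457, -595. Second differences: -84, -102, -120, -138. Third differences: -18, -18, -18.
Level-3 differences are constant, so Q has degree 3.
Fitting a degree-3 polynomial gives Q(k) = -3k³ + 3k² + 5k - 5.
Then Q(2) = -7.

-7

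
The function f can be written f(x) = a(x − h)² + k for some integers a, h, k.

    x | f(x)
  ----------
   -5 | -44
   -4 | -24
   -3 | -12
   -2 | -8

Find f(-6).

First differences 20, 12, 4; second difference -8 = 2a, so a = -4.
Expanding, the x-coefficient is −2ah = 8h; matching it to the data gives h = -2, and then k = -8.
So f(x) = -4(x + 2)² − 8.
f(-6) = -4·(-4)² − 8 = -72.

-72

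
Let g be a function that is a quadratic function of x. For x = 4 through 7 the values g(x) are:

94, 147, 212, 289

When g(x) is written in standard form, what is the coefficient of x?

First differences: 53, 65, 77. Second differences: 12, 12.
Level-2 differences are constant, so g has degree 2.
Fitting a degree-2 polynomial gives g(x) = 6x² - x + 2.
The coefficient of x is -1.

-1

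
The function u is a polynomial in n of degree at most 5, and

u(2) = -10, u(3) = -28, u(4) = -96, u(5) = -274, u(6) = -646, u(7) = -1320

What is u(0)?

-4

Write u(n) = an^5 + bn^4 + cn³ + dn² + en + p; the 6 given values yield a linear system in the 6 coefficients.
Solving, the leading coefficient vanishes, and u(n) = -n^4 + 4n³ - 6n² + n - 4.
The constant term is u(0) = -4.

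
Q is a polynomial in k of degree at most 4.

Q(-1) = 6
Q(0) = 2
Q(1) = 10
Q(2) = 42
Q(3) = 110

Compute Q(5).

First differences: -4, 8, 32, 68. Second differences: 12, 24, 36. Third differences: 12, 12.
Level-3 differences are constant, so Q has degree 3.
Fitting a degree-3 polynomial gives Q(k) = 2k³ + 6k² + 2.
Then Q(5) = 402.

402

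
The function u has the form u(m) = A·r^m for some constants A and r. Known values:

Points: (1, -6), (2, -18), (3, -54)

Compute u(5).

Consecutive ratio: -18/(-6) = 3, and -54/(-18) = 3, so r = 3.
Then A·3^1 = -6 gives A = -2, and u(m) = -2·3^m.
u(5) = -2·3^5 = -486.

-486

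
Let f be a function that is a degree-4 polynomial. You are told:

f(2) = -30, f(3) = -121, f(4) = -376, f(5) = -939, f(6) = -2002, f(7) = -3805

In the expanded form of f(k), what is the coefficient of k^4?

-2

First differences: -91, -255, -563, -1063, -1803. Second differences: -164, -308, -500, -740. Third differences: -144, -192, -240. Fourth differences: -48, -48.
Level-4 differences are constant, so f has degree 4.
Fitting a degree-4 polynomial gives f(k) = -2k^4 + 4k³ - 8k² + 3k - 4.
The coefficient of k^4 is -2.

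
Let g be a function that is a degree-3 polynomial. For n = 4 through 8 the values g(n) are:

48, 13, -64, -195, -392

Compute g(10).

-1032

Write g(n) = an³ + bn² + cn + d; the 5 given values yield a linear system in the 4 coefficients.
Solving, g(n) = -2n³ + 9n² + 6n + 8.
Then g(10) = -1032.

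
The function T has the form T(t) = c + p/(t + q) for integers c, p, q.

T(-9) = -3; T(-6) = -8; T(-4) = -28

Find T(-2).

32

(T(t) − c)(t + q) = p for each data point; the three points give a linear system in c and q, then p follows.
Solving: c = 2, q = 3, p = 30, so T(t) = 2 + 30/(t + 3).
Then T(-2) = 2 + 30/1 = 32.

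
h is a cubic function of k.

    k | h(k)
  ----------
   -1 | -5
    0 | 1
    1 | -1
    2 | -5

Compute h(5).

31

Write h(k) = ak³ + bk² + ck + d; the 4 given values yield a linear system in the 4 coefficients.
Solving, h(k) = k³ - 4k² + k + 1.
Then h(5) = 31.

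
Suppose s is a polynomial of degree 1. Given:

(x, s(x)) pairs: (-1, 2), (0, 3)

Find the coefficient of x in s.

1

Write s(x) = ax + b; the 2 given values yield a linear system in the 2 coefficients.
Solving, s(x) = x + 3.
The coefficient of x is 1.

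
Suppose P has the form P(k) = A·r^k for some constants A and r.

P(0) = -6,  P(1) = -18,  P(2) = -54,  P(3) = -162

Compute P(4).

-486

Consecutive ratio: -18/(-6) = 3, and -54/(-18) = 3, so r = 3.
Then A·3^0 = -6 gives A = -6, and P(k) = -6·3^k.
P(4) = -6·3^4 = -486.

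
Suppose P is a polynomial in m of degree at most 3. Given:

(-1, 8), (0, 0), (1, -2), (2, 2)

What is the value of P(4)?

28

Write P(m) = am³ + bm² + cm + d; the 4 given values yield a linear system in the 4 coefficients.
Solving, the leading coefficient vanishes, and P(m) = 3m² - 5m.
Then P(4) = 28.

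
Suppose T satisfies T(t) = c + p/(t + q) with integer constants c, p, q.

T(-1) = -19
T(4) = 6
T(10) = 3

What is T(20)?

2

(T(t) − c)(t + q) = p for each data point; the three points give a linear system in c and q, then p follows.
Solving: c = 1, q = 0, p = 20, so T(t) = 1 + 20/(t + 0).
Then T(20) = 1 + 20/20 = 2.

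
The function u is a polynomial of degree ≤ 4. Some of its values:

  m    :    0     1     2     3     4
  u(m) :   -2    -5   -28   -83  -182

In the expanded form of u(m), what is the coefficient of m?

First differences: -3, -23, -55, -99. Second differences: -20, -32, -44. Third differences: -12, -12.
Level-3 differences are constant, so u has degree 3.
Fitting a degree-3 polynomial gives u(m) = -2m³ - 4m² + 3m - 2.
The coefficient of m is 3.

3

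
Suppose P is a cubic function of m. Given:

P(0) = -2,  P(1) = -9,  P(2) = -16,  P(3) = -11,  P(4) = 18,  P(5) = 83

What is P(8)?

614

First differences: -7, -7, 5, 29, 65. Second differences: 0, 12, 24, 36. Third differences: 12, 12, 12.
Level-3 differences are constant, so P has degree 3.
Fitting a degree-3 polynomial gives P(m) = 2m³ - 6m² - 3m - 2.
Then P(8) = 614.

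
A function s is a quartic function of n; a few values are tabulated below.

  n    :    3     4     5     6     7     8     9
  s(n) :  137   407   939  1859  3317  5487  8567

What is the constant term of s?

-1

First differences: 270, 532, 920, 1458, 2170, 3080. Second differences: 262, 388, 538, 712, 910. Third differences: 126, 150, 174, 198. Fourth differences: 24, 24, 24.
Level-4 differences are constant, so s has degree 4.
Fitting a degree-4 polynomial gives s(n) = n^4 + 3n³ - 2n² - 2n - 1.
The constant term is s(0) = -1.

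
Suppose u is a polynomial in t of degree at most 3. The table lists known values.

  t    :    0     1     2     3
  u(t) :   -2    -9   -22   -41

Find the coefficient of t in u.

-4

First differences: -7, -13, -19. Second differences: -6, -6.
Level-2 differences are constant, so u has degree 2.
Fitting a degree-2 polynomial gives u(t) = -3t² - 4t - 2.
The coefficient of t is -4.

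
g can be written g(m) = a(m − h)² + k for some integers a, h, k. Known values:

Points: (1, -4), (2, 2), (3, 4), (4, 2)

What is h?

First differences 6, 2, -2; second difference -4 = 2a, so a = -2.
Expanding, the m-coefficient is −2ah = 4h; matching it to the data gives h = 3, and then k = 4.
So g(m) = -2(m − 3)² + 4.
Hence h = 3.

3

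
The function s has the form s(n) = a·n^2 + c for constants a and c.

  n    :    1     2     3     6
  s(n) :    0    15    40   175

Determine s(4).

From s(1) = 0 and s(2) = 15: 1a + c = 0 and 4a + c = 15.
Subtracting: 3a = 15, so a = 5; then c = 0 − 5·1 = -5.
So s(n) = 5n² − 5, and s(4) = 75.

75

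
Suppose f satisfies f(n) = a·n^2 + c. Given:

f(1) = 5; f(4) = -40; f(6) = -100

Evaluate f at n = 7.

-139

From f(1) = 5 and f(4) = -40: 1a + c = 5 and 16a + c = -40.
Subtracting: 15a = -45, so a = -3; then c = 5 − (-3)·1 = 8.
So f(n) = -3n² + 8, and f(7) = -139.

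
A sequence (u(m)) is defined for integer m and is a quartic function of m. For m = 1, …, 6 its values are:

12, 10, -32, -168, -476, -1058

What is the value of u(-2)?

First differences: -2, -42, -136, -308, -582. Second differences: -40, -94, -172, -274. Third differences: -54, -78, -102. Fourth differences: -24, -24.
Level-4 differences are constant, so u has degree 4.
Fitting a degree-4 polynomial gives u(m) = -m^4 + m³ - m² + 9m + 4.
Then u(-2) = -42.

-42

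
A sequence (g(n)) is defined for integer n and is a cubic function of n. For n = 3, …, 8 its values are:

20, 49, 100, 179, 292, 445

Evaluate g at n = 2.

Write g(n) = an³ + bn² + cn + d; the 6 given values yield a linear system in the 4 coefficients.
Solving, g(n) = n³ - n² - n + 5.
Then g(2) = 7.

7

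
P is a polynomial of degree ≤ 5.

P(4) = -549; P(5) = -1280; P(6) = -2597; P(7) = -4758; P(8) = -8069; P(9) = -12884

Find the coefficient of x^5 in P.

Write P(x) = ax^5 + bx^4 + cx³ + dx² + ex + p; the 6 given values yield a linear system in the 6 coefficients.
Solving, the leading coefficient vanishes, and P(x) = -2x^4 + x³ - 6x² - 5.
The coefficient of x^5 is 0.

0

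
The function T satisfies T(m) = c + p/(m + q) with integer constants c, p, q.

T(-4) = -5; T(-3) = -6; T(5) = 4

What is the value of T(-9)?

-3

(T(m) − c)(m + q) = p for each data point; the three points give a linear system in c and q, then p follows.
Solving: c = -1, q = -1, p = 20, so T(m) = -1 + 20/(m − 1).
Then T(-9) = -1 + 20/(-10) = -3.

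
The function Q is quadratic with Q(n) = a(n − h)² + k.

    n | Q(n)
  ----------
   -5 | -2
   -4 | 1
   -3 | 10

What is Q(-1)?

46

First differences 3, 9; second difference 6 = 2a, so a = 3.
Expanding, the n-coefficient is −2ah = -6h; matching it to the data gives h = -5, and then k = -2.
So Q(n) = 3(n + 5)² − 2.
Q(-1) = 3·4² − 2 = 46.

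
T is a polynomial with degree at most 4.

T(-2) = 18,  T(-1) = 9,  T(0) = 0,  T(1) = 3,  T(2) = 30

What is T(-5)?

-75

First differences: -9, -9, 3, 27. Second differences: 0, 12, 24. Third differences: 12, 12.
Level-3 differences are constant, so T has degree 3.
Fitting a degree-3 polynomial gives T(x) = 2x³ + 6x² - 5x.
Then T(-5) = -75.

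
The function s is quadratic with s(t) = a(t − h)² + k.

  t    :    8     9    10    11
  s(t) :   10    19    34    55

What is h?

First differences 9, 15, 21; second difference 6 = 2a, so a = 3.
Expanding, the t-coefficient is −2ah = -6h; matching it to the data gives h = 7, and then k = 7.
So s(t) = 3(t − 7)² + 7.
Hence h = 7.

7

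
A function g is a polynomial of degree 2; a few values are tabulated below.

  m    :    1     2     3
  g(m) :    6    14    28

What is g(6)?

106

Write g(m) = am² + bm + c; the 3 given values yield a linear system in the 3 coefficients.
Solving, g(m) = 3m² - m + 4.
Then g(6) = 106.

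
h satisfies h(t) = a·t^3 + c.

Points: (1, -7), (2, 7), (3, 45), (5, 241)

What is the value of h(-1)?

-11

From h(1) = -7 and h(2) = 7: 1a + c = -7 and 8a + c = 7.
Subtracting: 7a = 14, so a = 2; then c = -7 − 2·1 = -9.
So h(t) = 2t³ − 9, and h(-1) = -11.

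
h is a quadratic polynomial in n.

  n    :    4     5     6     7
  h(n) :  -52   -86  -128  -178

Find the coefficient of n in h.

First differences: -34, -42, -50. Second differences: -8, -8.
Level-2 differences are constant, so h has degree 2.
Fitting a degree-2 polynomial gives h(n) = -4n² + 2n + 4.
The coefficient of n is 2.

2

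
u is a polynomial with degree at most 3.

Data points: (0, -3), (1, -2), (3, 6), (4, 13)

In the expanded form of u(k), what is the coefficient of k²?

Write u(k) = ak³ + bk² + ck + d; the 4 given values yield a linear system in the 4 coefficients.
Solving, the leading coefficient vanishes, and u(k) = k² - 3.
The coefficient of k² is 1.

1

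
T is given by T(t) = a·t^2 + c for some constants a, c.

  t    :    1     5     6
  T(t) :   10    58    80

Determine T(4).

40

From T(1) = 10 and T(5) = 58: 1a + c = 10 and 25a + c = 58.
Subtracting: 24a = 48, so a = 2; then c = 10 − 2·1 = 8.
So T(t) = 2t² + 8, and T(4) = 40.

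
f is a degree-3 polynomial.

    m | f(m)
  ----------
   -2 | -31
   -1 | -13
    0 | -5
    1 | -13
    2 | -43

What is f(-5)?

-85

Write f(m) = am³ + bm² + cm + d; the 5 given values yield a linear system in the 4 coefficients.
Solving, f(m) = -m³ - 8m² + m - 5.
Then f(-5) = -85.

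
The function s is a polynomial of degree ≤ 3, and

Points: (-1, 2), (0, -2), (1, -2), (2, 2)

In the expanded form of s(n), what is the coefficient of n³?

Write s(n) = an³ + bn² + cn + d; the 4 given values yield a linear system in the 4 coefficients.
Solving, the leading coefficient vanishes, and s(n) = 2n² - 2n - 2.
The coefficient of n³ is 0.

0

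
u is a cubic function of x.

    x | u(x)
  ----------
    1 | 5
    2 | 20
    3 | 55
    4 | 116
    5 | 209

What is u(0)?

4

First differences: 15, 35, 61, 93. Second differences: 20, 26, 32. Third differences: 6, 6.
Level-3 differences are constant, so u has degree 3.
Fitting a degree-3 polynomial gives u(x) = x³ + 4x² - 4x + 4.
The constant term is u(0) = 4.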